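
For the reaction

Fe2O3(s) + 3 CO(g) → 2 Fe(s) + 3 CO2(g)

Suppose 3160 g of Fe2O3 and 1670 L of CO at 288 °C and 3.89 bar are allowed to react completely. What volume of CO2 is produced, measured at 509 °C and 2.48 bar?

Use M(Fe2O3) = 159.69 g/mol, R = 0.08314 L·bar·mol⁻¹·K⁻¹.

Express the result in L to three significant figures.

n(Fe2O3) = 3160 / 159.69 = 19.79 mol
n(CO) = PV/RT = (3.89 × 1670) / (0.08314 × 561.15) = 139.2 mol
For 19.79 mol Fe2O3, stoichiometry requires (3/1) × 19.79 = 59.37 mol CO; 139.2 mol is available, so Fe2O3 is limiting.
n(CO2) = (3/1) × 19.79 = 59.37 mol
V(CO2) = nRT/P = 59.37 × 0.08314 × 782.15 / 2.48 = 1557 L

1560 L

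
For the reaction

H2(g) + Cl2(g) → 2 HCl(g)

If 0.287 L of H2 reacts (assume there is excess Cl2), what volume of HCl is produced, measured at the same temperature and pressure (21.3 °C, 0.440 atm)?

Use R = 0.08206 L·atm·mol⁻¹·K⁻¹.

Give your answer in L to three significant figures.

At constant T and P, gas volumes are in the mole ratio: V(HCl) = (2/1) × 0.287 = 0.5740 L

0.574 L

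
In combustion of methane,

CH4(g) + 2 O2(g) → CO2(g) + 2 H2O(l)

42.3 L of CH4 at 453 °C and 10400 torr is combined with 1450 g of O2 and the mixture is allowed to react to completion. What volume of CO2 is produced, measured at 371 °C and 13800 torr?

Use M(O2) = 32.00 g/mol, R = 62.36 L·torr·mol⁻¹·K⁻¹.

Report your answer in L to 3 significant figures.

n(CH4) = PV/RT = (10400 × 42.3) / (62.36 × 726.15) = 9.715 mol
n(O2) = 1450 / 32.00 = 45.31 mol
For 9.715 mol CH4, stoichiometry requires (2/1) × 9.715 = 19.43 mol O2; 45.31 mol is available, so CH4 is limiting.
n(CO2) = (1/1) × 9.715 = 9.715 mol
V(CO2) = nRT/P = 9.715 × 62.36 × 644.15 / 13800 = 28.28 L

28.3 L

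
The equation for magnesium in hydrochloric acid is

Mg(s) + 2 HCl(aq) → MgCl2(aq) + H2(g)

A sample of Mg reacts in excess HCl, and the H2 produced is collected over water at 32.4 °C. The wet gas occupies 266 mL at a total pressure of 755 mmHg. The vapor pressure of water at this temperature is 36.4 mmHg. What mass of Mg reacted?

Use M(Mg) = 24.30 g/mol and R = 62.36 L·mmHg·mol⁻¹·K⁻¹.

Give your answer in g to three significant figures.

P(H2) = 755 − 36.4 = 718.6 mmHg
n(H2) = PV/RT = (718.6 × 0.2660) / (62.36 × 305.55) = 0.01003 mol
n(Mg) = (1/1) × 0.01003 = 0.01003 mol
m(Mg) = 0.01003 × 24.30 = 0.2437 g

0.244 g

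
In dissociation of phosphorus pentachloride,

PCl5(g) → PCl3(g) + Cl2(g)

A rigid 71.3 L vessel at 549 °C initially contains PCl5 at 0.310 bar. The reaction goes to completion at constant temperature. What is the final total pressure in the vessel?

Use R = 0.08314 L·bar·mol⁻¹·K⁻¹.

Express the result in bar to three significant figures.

0.620 bar

Rigid vessel, constant T ⇒ P scales with total gas moles (1 → 2).
P_final = (2/1) × 0.310 = 0.6200 bar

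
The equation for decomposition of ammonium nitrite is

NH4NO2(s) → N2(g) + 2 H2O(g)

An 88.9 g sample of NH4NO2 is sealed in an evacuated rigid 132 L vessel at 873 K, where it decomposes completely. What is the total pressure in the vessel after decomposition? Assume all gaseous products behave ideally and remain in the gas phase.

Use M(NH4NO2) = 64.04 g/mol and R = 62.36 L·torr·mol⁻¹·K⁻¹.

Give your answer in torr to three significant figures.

n(NH4NO2) = 88.9 / 64.04 = 1.388 mol
n(gas produced) = (3/1) × 1.388 = 4.164 mol
P = nRT/V = 4.164 × 62.36 × 873 / 132 = 1717 torr

1720 torr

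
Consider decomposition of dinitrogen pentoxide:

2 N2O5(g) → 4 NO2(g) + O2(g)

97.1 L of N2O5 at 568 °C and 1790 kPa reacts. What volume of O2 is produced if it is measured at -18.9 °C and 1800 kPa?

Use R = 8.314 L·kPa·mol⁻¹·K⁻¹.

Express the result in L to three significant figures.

14.6 L

n(N2O5) = PV/RT = (1790 × 97.1) / (8.314 × 841.15) = 24.85 mol
n(O2) = (1/2) × 24.85 = 12.43 mol
V = nRT/P = 12.43 × 8.314 × 254.25 / 1800 = 14.60 L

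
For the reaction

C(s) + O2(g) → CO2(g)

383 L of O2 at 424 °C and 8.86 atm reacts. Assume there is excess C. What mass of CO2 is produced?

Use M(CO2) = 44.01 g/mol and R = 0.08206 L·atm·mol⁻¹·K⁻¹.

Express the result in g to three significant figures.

2610 g

n(O2) = PV/RT = (8.86 × 383) / (0.08206 × 697.15) = 59.32 mol
n(CO2) = (1/1) × 59.32 = 59.32 mol
m(CO2) = 59.32 × 44.01 = 2611 g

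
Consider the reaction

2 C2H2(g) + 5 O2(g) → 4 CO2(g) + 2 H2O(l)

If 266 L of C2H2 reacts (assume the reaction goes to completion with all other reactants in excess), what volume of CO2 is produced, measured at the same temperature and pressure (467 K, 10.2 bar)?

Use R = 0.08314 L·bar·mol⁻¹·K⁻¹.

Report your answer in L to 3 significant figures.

At constant T and P, gas volumes are in the mole ratio: V(CO2) = (4/2) × 266 = 532.0 L

532 L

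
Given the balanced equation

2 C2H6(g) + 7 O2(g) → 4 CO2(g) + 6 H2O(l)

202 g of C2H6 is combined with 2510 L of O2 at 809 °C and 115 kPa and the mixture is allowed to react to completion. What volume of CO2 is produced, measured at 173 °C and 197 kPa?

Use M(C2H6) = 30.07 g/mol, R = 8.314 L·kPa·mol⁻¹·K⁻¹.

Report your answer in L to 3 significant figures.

253 L

n(C2H6) = 202 / 30.07 = 6.718 mol
n(O2) = PV/RT = (115 × 2510) / (8.314 × 1082.15) = 32.08 mol
For 6.718 mol C2H6, stoichiometry requires (7/2) × 6.718 = 23.51 mol O2; 32.08 mol is available, so C2H6 is limiting.
n(CO2) = (4/2) × 6.718 = 13.44 mol
V(CO2) = nRT/P = 13.44 × 8.314 × 446.15 / 197 = 253.1 L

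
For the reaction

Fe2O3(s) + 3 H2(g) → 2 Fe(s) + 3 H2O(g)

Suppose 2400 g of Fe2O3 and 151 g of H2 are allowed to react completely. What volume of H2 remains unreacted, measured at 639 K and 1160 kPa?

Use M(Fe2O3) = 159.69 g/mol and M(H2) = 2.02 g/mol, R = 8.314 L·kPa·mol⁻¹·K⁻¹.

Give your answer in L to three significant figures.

n(Fe2O3) = 2400 / 159.69 = 15.03 mol
n(H2) = 151 / 2.02 = 74.75 mol
For 15.03 mol Fe2O3, stoichiometry requires (3/1) × 15.03 = 45.09 mol H2; 74.75 mol is available, so Fe2O3 is limiting.
n(H2) consumed = (3/1) × 15.03 = 45.09 mol; remaining = 74.75 − 45.09 = 29.66 mol
V(H2) = nRT/P = 29.66 × 8.314 × 639 / 1160 = 135.8 L

136 L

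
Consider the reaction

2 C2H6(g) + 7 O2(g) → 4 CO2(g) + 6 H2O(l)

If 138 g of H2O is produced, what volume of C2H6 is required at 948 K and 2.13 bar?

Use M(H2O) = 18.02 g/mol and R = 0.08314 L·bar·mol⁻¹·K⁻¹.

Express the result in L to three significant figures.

94.5 L

n(H2O) = 138.0 / 18.02 = 7.658 mol
n(C2H6) = (2/6) × 7.658 = 2.553 mol
V = nRT/P = 2.553 × 0.08314 × 948 / 2.13 = 94.47 L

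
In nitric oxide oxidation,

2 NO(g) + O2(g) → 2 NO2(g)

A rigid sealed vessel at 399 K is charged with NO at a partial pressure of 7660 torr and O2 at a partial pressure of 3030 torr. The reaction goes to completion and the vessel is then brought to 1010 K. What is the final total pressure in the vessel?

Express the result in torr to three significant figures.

Because the vessel is rigid and T is held at 399 K, work the stoichiometry in partial pressures (P_i = n_iRT/V).
P(O2) required for 7660 torr of NO = (1/2) × 7660 = 3830 torr; available 3030 torr, so O2 is limiting.
P(NO) remaining = 7660 − (2/1) × 3030 = 1600 torr
P(gaseous products) = (2)/1 × 3030 = 6060 torr
P_total at 399 K = 1600 + 6060 = 7660 torr
Scaling to 1010 K: P = 7660 × 1010/399 = 19390 torr

19400 torr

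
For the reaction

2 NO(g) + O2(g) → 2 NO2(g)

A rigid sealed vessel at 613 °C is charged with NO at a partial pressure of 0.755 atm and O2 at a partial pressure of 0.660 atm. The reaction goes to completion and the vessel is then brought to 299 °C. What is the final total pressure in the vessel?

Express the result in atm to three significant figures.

0.670 atm

With V and T fixed, P_i ∝ n_i, so the mole ratios apply directly to partial pressures at 613 °C.
P(O2) required for 0.755 atm of NO = (1/2) × 0.755 = 0.3775 atm; available 0.660 atm, so NO is limiting.
P(O2) remaining = 0.660 − (1/2) × 0.755 = 0.2825 atm
P(gaseous products) = (2)/2 × 0.755 = 0.7550 atm
P_total at 613 °C = 0.2825 + 0.7550 = 1.038 atm
Scaling to 299 °C: P = 1.038 × 572.15/886.15 = 0.6702 atm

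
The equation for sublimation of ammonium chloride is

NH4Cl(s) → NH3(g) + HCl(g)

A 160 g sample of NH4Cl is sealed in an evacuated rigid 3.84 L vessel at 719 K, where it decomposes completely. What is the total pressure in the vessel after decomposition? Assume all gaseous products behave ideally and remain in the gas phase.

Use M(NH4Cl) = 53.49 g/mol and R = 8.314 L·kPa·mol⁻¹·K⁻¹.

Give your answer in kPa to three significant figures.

n(NH4Cl) = 160 / 53.49 = 2.991 mol
n(gas produced) = (2/1) × 2.991 = 5.982 mol
P = nRT/V = 5.982 × 8.314 × 719 / 3.84 = 9312 kPa

9310 kPa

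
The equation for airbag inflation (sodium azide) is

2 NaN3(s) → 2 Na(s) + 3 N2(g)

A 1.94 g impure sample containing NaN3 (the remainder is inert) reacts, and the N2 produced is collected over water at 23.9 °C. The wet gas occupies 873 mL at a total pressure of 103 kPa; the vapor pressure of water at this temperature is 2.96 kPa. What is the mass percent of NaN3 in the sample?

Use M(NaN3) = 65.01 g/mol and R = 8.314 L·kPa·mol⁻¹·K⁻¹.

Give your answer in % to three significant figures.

P(N2) = 103 − 2.96 = 100.0 kPa
n(N2) = PV/RT = (100.0 × 0.8730) / (8.314 × 297.05) = 0.03535 mol
n(NaN3) = (2/3) × 0.03535 = 0.02357 mol
m(NaN3) = 0.02357 × 65.01 = 1.532 g
%NaN3 = 1.532 / 1.94 × 100 = 78.97%

79.0 %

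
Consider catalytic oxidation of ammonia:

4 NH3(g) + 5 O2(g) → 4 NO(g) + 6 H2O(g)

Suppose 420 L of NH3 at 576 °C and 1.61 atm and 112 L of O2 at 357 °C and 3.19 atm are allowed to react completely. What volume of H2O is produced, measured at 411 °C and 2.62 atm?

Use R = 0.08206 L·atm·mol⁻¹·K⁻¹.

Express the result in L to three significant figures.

178 L

n(NH3) = PV/RT = (1.61 × 420) / (0.08206 × 849.15) = 9.704 mol
n(O2) = PV/RT = (3.19 × 112) / (0.08206 × 630.15) = 6.909 mol
For 9.704 mol NH3, stoichiometry requires (5/4) × 9.704 = 12.13 mol O2; 6.909 mol is available, so O2 is limiting.
n(H2O) = (6/5) × 6.909 = 8.291 mol
V(H2O) = nRT/P = 8.291 × 0.08206 × 684.15 / 2.62 = 177.7 L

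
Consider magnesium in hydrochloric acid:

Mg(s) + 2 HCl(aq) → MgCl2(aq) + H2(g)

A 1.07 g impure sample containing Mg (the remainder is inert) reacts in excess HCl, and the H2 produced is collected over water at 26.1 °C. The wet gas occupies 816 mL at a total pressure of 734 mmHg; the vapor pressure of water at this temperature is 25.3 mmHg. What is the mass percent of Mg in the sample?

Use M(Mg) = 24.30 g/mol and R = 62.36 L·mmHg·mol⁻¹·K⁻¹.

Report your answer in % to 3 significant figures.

70.4 %

P(H2) = 734 − 25.3 = 708.7 mmHg
n(H2) = PV/RT = (708.7 × 0.8160) / (62.36 × 299.25) = 0.03099 mol
n(Mg) = (1/1) × 0.03099 = 0.03099 mol
m(Mg) = 0.03099 × 24.30 = 0.7531 g
%Mg = 0.7531 / 1.07 × 100 = 70.38%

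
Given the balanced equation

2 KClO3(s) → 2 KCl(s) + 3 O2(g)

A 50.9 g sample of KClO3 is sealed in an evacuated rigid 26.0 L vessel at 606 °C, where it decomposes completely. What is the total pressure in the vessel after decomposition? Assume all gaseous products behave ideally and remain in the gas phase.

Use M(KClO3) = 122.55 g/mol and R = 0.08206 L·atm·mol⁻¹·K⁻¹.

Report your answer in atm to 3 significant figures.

n(KClO3) = 50.9 / 122.55 = 0.4153 mol
n(gas produced) = (3/2) × 0.4153 = 0.6230 mol
P = nRT/V = 0.6230 × 0.08206 × 879.15 / 26.0 = 1.729 atm

1.73 atm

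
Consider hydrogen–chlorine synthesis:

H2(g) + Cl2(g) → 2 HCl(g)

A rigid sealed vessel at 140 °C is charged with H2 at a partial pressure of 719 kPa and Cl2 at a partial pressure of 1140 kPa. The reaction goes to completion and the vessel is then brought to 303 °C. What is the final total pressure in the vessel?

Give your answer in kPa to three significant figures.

2590 kPa

Because the vessel is rigid and T is held at 140 °C, work the stoichiometry in partial pressures (P_i = n_iRT/V).
P(Cl2) required for 719 kPa of H2 = (1/1) × 719 = 719.0 kPa; available 1140 kPa, so H2 is limiting.
P(Cl2) remaining = 1140 − (1/1) × 719 = 421.0 kPa
P(gaseous products) = (2)/1 × 719 = 1438 kPa
P_total at 140 °C = 421.0 + 1438 = 1859 kPa
Scaling to 303 °C: P = 1859 × 576.15/413.15 = 2592 kPa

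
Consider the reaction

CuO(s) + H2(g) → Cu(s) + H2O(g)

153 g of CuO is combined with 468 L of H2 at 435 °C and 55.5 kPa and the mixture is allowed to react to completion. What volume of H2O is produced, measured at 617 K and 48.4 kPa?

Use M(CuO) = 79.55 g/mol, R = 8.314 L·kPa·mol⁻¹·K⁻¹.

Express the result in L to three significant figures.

n(CuO) = 153 / 79.55 = 1.923 mol
n(H2) = PV/RT = (55.5 × 468) / (8.314 × 708.15) = 4.412 mol
For 1.923 mol CuO, stoichiometry requires (1/1) × 1.923 = 1.923 mol H2; 4.412 mol is available, so CuO is limiting.
n(H2O) = (1/1) × 1.923 = 1.923 mol
V(H2O) = nRT/P = 1.923 × 8.314 × 617 / 48.4 = 203.8 L

204 L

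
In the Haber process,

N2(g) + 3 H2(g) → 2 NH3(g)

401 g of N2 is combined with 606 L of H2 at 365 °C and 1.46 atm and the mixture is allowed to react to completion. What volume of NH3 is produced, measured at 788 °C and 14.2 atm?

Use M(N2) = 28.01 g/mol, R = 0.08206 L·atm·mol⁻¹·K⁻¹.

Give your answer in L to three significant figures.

69.1 L

n(N2) = 401 / 28.01 = 14.32 mol
n(H2) = PV/RT = (1.46 × 606) / (0.08206 × 638.15) = 16.90 mol
For 14.32 mol N2, stoichiometry requires (3/1) × 14.32 = 42.96 mol H2; 16.90 mol is available, so H2 is limiting.
n(NH3) = (2/3) × 16.90 = 11.27 mol
V(NH3) = nRT/P = 11.27 × 0.08206 × 1061.15 / 14.2 = 69.11 L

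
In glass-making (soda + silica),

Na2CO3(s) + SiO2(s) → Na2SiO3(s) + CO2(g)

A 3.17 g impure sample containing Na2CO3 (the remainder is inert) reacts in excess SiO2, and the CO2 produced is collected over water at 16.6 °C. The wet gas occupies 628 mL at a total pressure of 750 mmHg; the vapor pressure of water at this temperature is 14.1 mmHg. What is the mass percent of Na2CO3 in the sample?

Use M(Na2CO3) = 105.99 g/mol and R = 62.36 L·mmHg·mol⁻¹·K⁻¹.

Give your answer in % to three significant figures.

85.5 %

P(CO2) = 750 − 14.1 = 735.9 mmHg
n(CO2) = PV/RT = (735.9 × 0.6280) / (62.36 × 289.75) = 0.02558 mol
n(Na2CO3) = (1/1) × 0.02558 = 0.02558 mol
m(Na2CO3) = 0.02558 × 105.99 = 2.711 g
%Na2CO3 = 2.711 / 3.17 × 100 = 85.52%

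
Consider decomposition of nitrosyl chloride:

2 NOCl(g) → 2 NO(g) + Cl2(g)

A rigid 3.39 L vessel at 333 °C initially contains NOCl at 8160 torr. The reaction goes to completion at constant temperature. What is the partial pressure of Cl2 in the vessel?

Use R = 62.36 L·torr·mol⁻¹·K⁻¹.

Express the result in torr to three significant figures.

n(NOCl)₀ = PV/RT = (8160 × 3.39) / (62.36 × 606.15) = 0.7318 mol
n(Cl2) = (1/2) × 0.7318 = 0.3659 mol
P(Cl2) = nRT/V = 0.3659 × 62.36 × 606.15 / 3.39 = 4080 torr

4080 torr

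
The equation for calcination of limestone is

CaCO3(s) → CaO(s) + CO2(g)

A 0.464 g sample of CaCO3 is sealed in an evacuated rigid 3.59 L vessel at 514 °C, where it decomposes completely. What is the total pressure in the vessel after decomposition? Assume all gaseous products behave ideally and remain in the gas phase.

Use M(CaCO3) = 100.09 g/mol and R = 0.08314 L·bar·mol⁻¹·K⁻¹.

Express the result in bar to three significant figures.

n(CaCO3) = 0.464 / 100.09 = 0.004636 mol
n(gas produced) = (1/1) × 0.004636 = 0.004636 mol
P = nRT/V = 0.004636 × 0.08314 × 787.15 / 3.59 = 0.08451 bar

0.0845 bar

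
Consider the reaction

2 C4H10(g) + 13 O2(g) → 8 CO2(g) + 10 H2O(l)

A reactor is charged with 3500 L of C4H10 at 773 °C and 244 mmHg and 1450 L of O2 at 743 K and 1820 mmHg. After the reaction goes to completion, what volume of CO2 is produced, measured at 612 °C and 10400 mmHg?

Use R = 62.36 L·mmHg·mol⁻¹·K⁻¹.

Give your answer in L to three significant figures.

n(C4H10) = PV/RT = (244 × 3500) / (62.36 × 1046.15) = 13.09 mol
n(O2) = PV/RT = (1820 × 1450) / (62.36 × 743) = 56.96 mol
For 13.09 mol C4H10, stoichiometry requires (13/2) × 13.09 = 85.08 mol O2; 56.96 mol is available, so O2 is limiting.
n(CO2) = (8/13) × 56.96 = 35.05 mol
V(CO2) = nRT/P = 35.05 × 62.36 × 885.15 / 10400 = 186.0 L

186 L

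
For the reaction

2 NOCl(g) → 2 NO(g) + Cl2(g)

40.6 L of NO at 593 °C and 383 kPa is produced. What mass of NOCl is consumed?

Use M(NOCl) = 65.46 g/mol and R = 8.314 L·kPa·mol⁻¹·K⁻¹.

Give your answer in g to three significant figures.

141 g

n(NO) = PV/RT = (383 × 40.6) / (8.314 × 866.15) = 2.159 mol
n(NOCl) = (2/2) × 2.159 = 2.159 mol
m(NOCl) = 2.159 × 65.46 = 141.3 g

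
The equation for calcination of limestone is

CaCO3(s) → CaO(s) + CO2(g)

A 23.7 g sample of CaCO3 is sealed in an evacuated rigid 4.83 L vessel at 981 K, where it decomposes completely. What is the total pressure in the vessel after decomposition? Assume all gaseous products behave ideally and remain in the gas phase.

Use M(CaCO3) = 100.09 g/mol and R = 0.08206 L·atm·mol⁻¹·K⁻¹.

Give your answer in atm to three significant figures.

3.95 atm

n(CaCO3) = 23.7 / 100.09 = 0.2368 mol
n(gas produced) = (1/1) × 0.2368 = 0.2368 mol
P = nRT/V = 0.2368 × 0.08206 × 981 / 4.83 = 3.947 atm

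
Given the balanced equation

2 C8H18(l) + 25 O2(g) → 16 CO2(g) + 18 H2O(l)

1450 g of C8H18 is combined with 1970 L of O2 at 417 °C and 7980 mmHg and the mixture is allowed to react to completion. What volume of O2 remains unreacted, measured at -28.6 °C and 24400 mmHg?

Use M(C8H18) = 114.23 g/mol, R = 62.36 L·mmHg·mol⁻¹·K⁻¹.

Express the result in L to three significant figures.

129 L

n(C8H18) = 1450 / 114.23 = 12.69 mol
n(O2) = PV/RT = (7980 × 1970) / (62.36 × 690.15) = 365.3 mol
For 12.69 mol C8H18, stoichiometry requires (25/2) × 12.69 = 158.6 mol O2; 365.3 mol is available, so C8H18 is limiting.
n(O2) consumed = (25/2) × 12.69 = 158.6 mol; remaining = 365.3 − 158.6 = 206.7 mol
V(O2) = nRT/P = 206.7 × 62.36 × 244.55 / 24400 = 129.2 L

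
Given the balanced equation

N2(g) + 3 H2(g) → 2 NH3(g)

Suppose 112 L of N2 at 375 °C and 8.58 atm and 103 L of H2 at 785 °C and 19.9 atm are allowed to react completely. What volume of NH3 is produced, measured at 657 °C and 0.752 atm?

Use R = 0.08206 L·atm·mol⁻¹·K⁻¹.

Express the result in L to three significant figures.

n(N2) = PV/RT = (8.58 × 112) / (0.08206 × 648.15) = 18.07 mol
n(H2) = PV/RT = (19.9 × 103) / (0.08206 × 1058.15) = 23.61 mol
For 18.07 mol N2, stoichiometry requires (3/1) × 18.07 = 54.21 mol H2; 23.61 mol is available, so H2 is limiting.
n(NH3) = (2/3) × 23.61 = 15.74 mol
V(NH3) = nRT/P = 15.74 × 0.08206 × 930.15 / 0.752 = 1598 L

1600 L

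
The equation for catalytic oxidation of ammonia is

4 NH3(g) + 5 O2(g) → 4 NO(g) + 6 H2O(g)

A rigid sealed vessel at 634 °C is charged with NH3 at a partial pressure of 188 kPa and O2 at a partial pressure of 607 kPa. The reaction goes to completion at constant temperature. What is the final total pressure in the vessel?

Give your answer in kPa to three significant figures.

At constant V, partial pressures at 634 °C are proportional to moles, so apply stoichiometry directly to pressures.
P(O2) required for 188 kPa of NH3 = (5/4) × 188 = 235.0 kPa; available 607 kPa, so NH3 is limiting.
P(O2) remaining = 607 − (5/4) × 188 = 372.0 kPa
P(gaseous products) = (4+6)/4 × 188 = 470.0 kPa
P_total at 634 °C = 372.0 + 470.0 = 842.0 kPa

842 kPa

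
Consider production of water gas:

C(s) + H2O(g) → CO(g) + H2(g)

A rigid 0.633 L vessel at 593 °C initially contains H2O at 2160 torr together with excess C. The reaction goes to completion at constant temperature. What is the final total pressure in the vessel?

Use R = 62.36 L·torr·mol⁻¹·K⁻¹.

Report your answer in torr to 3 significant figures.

At constant T and V, P ∝ n(gas): 1 mol gas → 2 mol gas.
P_final = (2/1) × 2160 = 4320 torr

4320 torr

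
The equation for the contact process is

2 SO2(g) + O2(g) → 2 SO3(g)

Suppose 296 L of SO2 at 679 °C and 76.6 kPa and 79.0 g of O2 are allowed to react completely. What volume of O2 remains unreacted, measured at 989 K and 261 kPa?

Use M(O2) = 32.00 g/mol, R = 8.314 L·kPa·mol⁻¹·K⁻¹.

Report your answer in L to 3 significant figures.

32.7 L

n(SO2) = PV/RT = (76.6 × 296) / (8.314 × 952.15) = 2.864 mol
n(O2) = 79.0 / 32.00 = 2.469 mol
For 2.864 mol SO2, stoichiometry requires (1/2) × 2.864 = 1.432 mol O2; 2.469 mol is available, so SO2 is limiting.
n(O2) consumed = (1/2) × 2.864 = 1.432 mol; remaining = 2.469 − 1.432 = 1.037 mol
V(O2) = nRT/P = 1.037 × 8.314 × 989 / 261 = 32.67 L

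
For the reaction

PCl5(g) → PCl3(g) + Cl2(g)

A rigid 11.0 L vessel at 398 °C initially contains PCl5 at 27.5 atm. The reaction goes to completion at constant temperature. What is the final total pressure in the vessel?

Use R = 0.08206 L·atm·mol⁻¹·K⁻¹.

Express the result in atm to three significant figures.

55.0 atm

Rigid vessel, constant T ⇒ P scales with total gas moles (1 → 2).
P_final = (2/1) × 27.5 = 55.00 atm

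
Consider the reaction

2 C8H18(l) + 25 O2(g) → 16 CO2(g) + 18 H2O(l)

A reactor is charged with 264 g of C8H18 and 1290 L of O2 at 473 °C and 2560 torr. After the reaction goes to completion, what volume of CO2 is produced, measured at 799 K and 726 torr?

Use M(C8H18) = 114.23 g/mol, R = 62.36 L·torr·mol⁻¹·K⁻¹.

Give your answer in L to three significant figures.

n(C8H18) = 264 / 114.23 = 2.311 mol
n(O2) = PV/RT = (2560 × 1290) / (62.36 × 746.15) = 70.97 mol
For 2.311 mol C8H18, stoichiometry requires (25/2) × 2.311 = 28.89 mol O2; 70.97 mol is available, so C8H18 is limiting.
n(CO2) = (16/2) × 2.311 = 18.49 mol
V(CO2) = nRT/P = 18.49 × 62.36 × 799 / 726 = 1269 L

1270 L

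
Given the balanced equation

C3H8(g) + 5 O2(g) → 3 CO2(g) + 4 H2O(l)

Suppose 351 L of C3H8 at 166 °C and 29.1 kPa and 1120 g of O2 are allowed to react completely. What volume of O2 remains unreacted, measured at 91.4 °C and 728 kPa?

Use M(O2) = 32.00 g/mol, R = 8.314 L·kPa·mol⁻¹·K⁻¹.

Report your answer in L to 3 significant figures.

87.5 L

n(C3H8) = PV/RT = (29.1 × 351) / (8.314 × 439.15) = 2.798 mol
n(O2) = 1120 / 32.00 = 35.00 mol
For 2.798 mol C3H8, stoichiometry requires (5/1) × 2.798 = 13.99 mol O2; 35.00 mol is available, so C3H8 is limiting.
n(O2) consumed = (5/1) × 2.798 = 13.99 mol; remaining = 35.00 − 13.99 = 21.01 mol
V(O2) = nRT/P = 21.01 × 8.314 × 364.55 / 728 = 87.47 L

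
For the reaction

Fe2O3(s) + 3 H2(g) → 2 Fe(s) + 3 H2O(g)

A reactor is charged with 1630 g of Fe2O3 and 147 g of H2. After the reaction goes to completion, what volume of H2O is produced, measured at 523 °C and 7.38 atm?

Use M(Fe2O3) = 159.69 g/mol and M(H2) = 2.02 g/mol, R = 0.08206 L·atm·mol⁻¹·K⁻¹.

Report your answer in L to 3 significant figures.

271 L

n(Fe2O3) = 1630 / 159.69 = 10.21 mol
n(H2) = 147 / 2.02 = 72.77 mol
For 10.21 mol Fe2O3, stoichiometry requires (3/1) × 10.21 = 30.63 mol H2; 72.77 mol is available, so Fe2O3 is limiting.
n(H2O) = (3/1) × 10.21 = 30.63 mol
V(H2O) = nRT/P = 30.63 × 0.08206 × 796.15 / 7.38 = 271.2 L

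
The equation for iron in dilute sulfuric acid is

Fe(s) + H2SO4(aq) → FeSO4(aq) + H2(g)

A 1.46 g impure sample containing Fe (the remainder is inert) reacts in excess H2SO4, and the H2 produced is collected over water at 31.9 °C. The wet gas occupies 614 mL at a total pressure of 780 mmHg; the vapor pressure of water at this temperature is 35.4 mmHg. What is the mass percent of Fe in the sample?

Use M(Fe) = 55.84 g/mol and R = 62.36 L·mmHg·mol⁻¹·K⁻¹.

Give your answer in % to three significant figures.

P(H2) = 780 − 35.4 = 744.6 mmHg
n(H2) = PV/RT = (744.6 × 0.6140) / (62.36 × 305.05) = 0.02403 mol
n(Fe) = (1/1) × 0.02403 = 0.02403 mol
m(Fe) = 0.02403 × 55.84 = 1.342 g
%Fe = 1.342 / 1.46 × 100 = 91.92%

91.9 %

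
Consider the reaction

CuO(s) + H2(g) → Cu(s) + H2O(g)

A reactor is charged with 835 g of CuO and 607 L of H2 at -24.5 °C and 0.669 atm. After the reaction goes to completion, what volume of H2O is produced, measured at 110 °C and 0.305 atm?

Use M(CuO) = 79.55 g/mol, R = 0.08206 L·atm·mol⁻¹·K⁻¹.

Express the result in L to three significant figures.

n(CuO) = 835 / 79.55 = 10.50 mol
n(H2) = PV/RT = (0.669 × 607) / (0.08206 × 248.65) = 19.90 mol
For 10.50 mol CuO, stoichiometry requires (1/1) × 10.50 = 10.50 mol H2; 19.90 mol is available, so CuO is limiting.
n(H2O) = (1/1) × 10.50 = 10.50 mol
V(H2O) = nRT/P = 10.50 × 0.08206 × 383.15 / 0.305 = 1082 L

1080 L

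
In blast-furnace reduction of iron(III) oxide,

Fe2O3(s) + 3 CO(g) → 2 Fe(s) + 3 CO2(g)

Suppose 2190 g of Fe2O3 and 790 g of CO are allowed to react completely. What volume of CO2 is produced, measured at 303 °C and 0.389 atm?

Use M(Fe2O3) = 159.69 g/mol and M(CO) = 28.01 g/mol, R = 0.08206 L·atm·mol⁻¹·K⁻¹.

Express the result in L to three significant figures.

3430 L

n(Fe2O3) = 2190 / 159.69 = 13.71 mol
n(CO) = 790 / 28.01 = 28.20 mol
For 13.71 mol Fe2O3, stoichiometry requires (3/1) × 13.71 = 41.13 mol CO; 28.20 mol is available, so CO is limiting.
n(CO2) = (3/3) × 28.20 = 28.20 mol
V(CO2) = nRT/P = 28.20 × 0.08206 × 576.15 / 0.389 = 3427 L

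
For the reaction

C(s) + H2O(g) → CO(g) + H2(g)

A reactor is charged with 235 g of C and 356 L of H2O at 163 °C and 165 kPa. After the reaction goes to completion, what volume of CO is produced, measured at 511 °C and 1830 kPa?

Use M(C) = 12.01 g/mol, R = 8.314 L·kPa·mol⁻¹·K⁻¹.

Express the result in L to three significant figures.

n(C) = 235 / 12.01 = 19.57 mol
n(H2O) = PV/RT = (165 × 356) / (8.314 × 436.15) = 16.20 mol
For 19.57 mol C, stoichiometry requires (1/1) × 19.57 = 19.57 mol H2O; 16.20 mol is available, so H2O is limiting.
n(CO) = (1/1) × 16.20 = 16.20 mol
V(CO) = nRT/P = 16.20 × 8.314 × 784.15 / 1830 = 57.71 L

57.7 L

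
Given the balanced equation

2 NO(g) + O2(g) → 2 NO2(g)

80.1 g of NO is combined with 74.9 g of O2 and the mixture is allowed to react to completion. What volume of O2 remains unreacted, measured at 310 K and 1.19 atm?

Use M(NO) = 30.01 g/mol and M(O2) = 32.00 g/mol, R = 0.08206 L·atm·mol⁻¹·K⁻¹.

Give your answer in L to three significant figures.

21.5 L

n(NO) = 80.1 / 30.01 = 2.669 mol
n(O2) = 74.9 / 32.00 = 2.341 mol
For 2.669 mol NO, stoichiometry requires (1/2) × 2.669 = 1.335 mol O2; 2.341 mol is available, so NO is limiting.
n(O2) consumed = (1/2) × 2.669 = 1.335 mol; remaining = 2.341 − 1.335 = 1.006 mol
V(O2) = nRT/P = 1.006 × 0.08206 × 310 / 1.19 = 21.51 L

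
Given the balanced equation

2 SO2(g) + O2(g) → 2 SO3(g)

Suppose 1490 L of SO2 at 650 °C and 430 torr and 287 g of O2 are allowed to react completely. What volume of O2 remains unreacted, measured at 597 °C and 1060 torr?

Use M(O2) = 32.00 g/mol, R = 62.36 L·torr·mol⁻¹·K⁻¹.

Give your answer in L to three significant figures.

174 L

n(SO2) = PV/RT = (430 × 1490) / (62.36 × 923.15) = 11.13 mol
n(O2) = 287 / 32.00 = 8.969 mol
For 11.13 mol SO2, stoichiometry requires (1/2) × 11.13 = 5.565 mol O2; 8.969 mol is available, so SO2 is limiting.
n(O2) consumed = (1/2) × 11.13 = 5.565 mol; remaining = 8.969 − 5.565 = 3.404 mol
V(O2) = nRT/P = 3.404 × 62.36 × 870.15 / 1060 = 174.3 L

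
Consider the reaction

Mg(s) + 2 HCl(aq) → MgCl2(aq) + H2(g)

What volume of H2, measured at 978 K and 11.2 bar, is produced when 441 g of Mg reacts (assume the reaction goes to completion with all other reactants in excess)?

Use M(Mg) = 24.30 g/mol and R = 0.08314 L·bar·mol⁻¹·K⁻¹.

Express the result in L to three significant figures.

132 L

n(Mg) = 441.0 / 24.30 = 18.15 mol
n(H2) = (1/1) × 18.15 = 18.15 mol
V = nRT/P = 18.15 × 0.08314 × 978 / 11.2 = 131.8 L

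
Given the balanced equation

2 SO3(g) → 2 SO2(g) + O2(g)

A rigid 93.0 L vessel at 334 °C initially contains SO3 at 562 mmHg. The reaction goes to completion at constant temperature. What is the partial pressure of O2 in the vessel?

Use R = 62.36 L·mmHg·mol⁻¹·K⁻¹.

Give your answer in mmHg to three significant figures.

281 mmHg

n(SO3)₀ = PV/RT = (562 × 93.0) / (62.36 × 607.15) = 1.380 mol
n(O2) = (1/2) × 1.380 = 0.6900 mol
P(O2) = nRT/V = 0.6900 × 62.36 × 607.15 / 93.0 = 280.9 mmHg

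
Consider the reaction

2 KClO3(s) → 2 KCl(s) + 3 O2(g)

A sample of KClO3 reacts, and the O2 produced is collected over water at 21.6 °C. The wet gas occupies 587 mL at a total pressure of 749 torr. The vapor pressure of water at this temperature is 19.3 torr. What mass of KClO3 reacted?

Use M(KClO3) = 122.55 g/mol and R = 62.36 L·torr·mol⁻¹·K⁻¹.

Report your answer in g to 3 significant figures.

P(O2) = 749 − 19.3 = 729.7 torr
n(O2) = PV/RT = (729.7 × 0.5870) / (62.36 × 294.75) = 0.02330 mol
n(KClO3) = (2/3) × 0.02330 = 0.01553 mol
m(KClO3) = 0.01553 × 122.55 = 1.903 g

1.90 g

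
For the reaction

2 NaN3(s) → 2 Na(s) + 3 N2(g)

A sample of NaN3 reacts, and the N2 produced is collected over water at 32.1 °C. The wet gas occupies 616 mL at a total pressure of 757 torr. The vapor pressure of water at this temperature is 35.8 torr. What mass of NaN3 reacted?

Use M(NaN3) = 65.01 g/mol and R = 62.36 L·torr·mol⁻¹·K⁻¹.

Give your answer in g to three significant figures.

1.01 g

P(N2) = 757 − 35.8 = 721.2 torr
n(N2) = PV/RT = (721.2 × 0.6160) / (62.36 × 305.25) = 0.02334 mol
n(NaN3) = (2/3) × 0.02334 = 0.01556 mol
m(NaN3) = 0.01556 × 65.01 = 1.012 g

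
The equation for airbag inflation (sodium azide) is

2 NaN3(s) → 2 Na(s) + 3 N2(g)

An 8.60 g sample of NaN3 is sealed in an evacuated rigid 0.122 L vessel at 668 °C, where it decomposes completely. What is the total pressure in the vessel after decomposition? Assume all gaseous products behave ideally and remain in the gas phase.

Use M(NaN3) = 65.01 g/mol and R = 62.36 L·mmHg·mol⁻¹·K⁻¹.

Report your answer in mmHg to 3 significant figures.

n(NaN3) = 8.60 / 65.01 = 0.1323 mol
n(gas produced) = (3/2) × 0.1323 = 0.1985 mol
P = nRT/V = 0.1985 × 62.36 × 941.15 / 0.122 = 95490 mmHg

95500 mmHg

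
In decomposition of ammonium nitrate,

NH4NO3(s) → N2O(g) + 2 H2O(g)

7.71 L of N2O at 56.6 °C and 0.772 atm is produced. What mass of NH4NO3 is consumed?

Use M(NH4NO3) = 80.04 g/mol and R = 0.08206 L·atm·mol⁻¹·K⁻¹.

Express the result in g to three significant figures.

n(N2O) = PV/RT = (0.772 × 7.71) / (0.08206 × 329.75) = 0.2200 mol
n(NH4NO3) = (1/1) × 0.2200 = 0.2200 mol
m(NH4NO3) = 0.2200 × 80.04 = 17.61 g

17.6 g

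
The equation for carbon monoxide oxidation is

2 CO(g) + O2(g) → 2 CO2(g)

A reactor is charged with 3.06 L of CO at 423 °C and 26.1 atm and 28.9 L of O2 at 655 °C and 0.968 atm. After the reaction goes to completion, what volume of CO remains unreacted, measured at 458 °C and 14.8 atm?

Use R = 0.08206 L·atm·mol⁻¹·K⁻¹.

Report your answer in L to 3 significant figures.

n(CO) = PV/RT = (26.1 × 3.06) / (0.08206 × 696.15) = 1.398 mol
n(O2) = PV/RT = (0.968 × 28.9) / (0.08206 × 928.15) = 0.3673 mol
For 1.398 mol CO, stoichiometry requires (1/2) × 1.398 = 0.6990 mol O2; 0.3673 mol is available, so O2 is limiting.
n(CO) consumed = (2/1) × 0.3673 = 0.7346 mol; remaining = 1.398 − 0.7346 = 0.6634 mol
V(CO) = nRT/P = 0.6634 × 0.08206 × 731.15 / 14.8 = 2.689 L

2.69 L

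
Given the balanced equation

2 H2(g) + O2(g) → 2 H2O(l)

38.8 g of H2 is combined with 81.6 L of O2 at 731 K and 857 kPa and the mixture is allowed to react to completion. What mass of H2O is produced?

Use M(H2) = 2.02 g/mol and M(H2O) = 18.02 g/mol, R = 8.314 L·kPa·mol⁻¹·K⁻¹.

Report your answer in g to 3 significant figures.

n(H2) = 38.8 / 2.02 = 19.21 mol
n(O2) = PV/RT = (857 × 81.6) / (8.314 × 731) = 11.51 mol
For 19.21 mol H2, stoichiometry requires (1/2) × 19.21 = 9.605 mol O2; 11.51 mol is available, so H2 is limiting.
n(H2O) = (2/2) × 19.21 = 19.21 mol
m(H2O) = 19.21 × 18.02 = 346.2 g

346 g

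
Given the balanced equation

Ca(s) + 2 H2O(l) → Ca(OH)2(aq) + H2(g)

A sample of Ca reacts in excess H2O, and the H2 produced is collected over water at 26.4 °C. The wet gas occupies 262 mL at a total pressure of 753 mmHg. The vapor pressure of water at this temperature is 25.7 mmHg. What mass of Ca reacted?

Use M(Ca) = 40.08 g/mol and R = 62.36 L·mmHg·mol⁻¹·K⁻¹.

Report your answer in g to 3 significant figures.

0.409 g

P(H2) = 753 − 25.7 = 727.3 mmHg
n(H2) = PV/RT = (727.3 × 0.2620) / (62.36 × 299.55) = 0.01020 mol
n(Ca) = (1/1) × 0.01020 = 0.01020 mol
m(Ca) = 0.01020 × 40.08 = 0.4088 g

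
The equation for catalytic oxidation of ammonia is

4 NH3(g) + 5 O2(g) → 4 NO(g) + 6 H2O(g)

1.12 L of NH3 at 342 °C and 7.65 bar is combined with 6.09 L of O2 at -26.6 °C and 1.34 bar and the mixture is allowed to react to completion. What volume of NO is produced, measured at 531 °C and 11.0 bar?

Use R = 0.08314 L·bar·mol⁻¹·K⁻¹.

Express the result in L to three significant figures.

n(NH3) = PV/RT = (7.65 × 1.12) / (0.08314 × 615.15) = 0.1675 mol
n(O2) = PV/RT = (1.34 × 6.09) / (0.08314 × 246.55) = 0.3981 mol
For 0.1675 mol NH3, stoichiometry requires (5/4) × 0.1675 = 0.2094 mol O2; 0.3981 mol is available, so NH3 is limiting.
n(NO) = (4/4) × 0.1675 = 0.1675 mol
V(NO) = nRT/P = 0.1675 × 0.08314 × 804.15 / 11.0 = 1.018 L

1.02 L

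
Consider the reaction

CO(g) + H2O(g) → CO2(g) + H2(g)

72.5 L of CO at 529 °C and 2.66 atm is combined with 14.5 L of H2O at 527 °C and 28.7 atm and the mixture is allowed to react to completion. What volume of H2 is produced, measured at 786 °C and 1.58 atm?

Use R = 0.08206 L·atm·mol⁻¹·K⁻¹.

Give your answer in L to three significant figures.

n(CO) = PV/RT = (2.66 × 72.5) / (0.08206 × 802.15) = 2.930 mol
n(H2O) = PV/RT = (28.7 × 14.5) / (0.08206 × 800.15) = 6.338 mol
For 2.930 mol CO, stoichiometry requires (1/1) × 2.930 = 2.930 mol H2O; 6.338 mol is available, so CO is limiting.
n(H2) = (1/1) × 2.930 = 2.930 mol
V(H2) = nRT/P = 2.930 × 0.08206 × 1059.15 / 1.58 = 161.2 L

161 L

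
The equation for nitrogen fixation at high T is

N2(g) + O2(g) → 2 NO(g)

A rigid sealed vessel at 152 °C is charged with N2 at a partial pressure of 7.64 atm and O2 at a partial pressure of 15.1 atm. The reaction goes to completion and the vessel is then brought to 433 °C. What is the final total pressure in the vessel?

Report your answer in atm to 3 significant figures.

Because the vessel is rigid and T is held at 152 °C, work the stoichiometry in partial pressures (P_i = n_iRT/V).
P(O2) required for 7.64 atm of N2 = (1/1) × 7.64 = 7.640 atm; available 15.1 atm, so N2 is limiting.
P(O2) remaining = 15.1 − (1/1) × 7.64 = 7.460 atm
P(gaseous products) = (2)/1 × 7.64 = 15.28 atm
P_total at 152 °C = 7.460 + 15.28 = 22.74 atm
Scaling to 433 °C: P = 22.74 × 706.15/425.15 = 37.77 atm

37.8 atm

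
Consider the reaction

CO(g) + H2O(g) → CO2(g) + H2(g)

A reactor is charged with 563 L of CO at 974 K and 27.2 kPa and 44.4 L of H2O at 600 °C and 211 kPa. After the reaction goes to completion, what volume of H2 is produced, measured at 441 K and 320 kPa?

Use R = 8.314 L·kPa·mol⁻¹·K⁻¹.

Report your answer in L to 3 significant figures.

14.8 L

n(CO) = PV/RT = (27.2 × 563) / (8.314 × 974) = 1.891 mol
n(H2O) = PV/RT = (211 × 44.4) / (8.314 × 873.15) = 1.291 mol
For 1.891 mol CO, stoichiometry requires (1/1) × 1.891 = 1.891 mol H2O; 1.291 mol is available, so H2O is limiting.
n(H2) = (1/1) × 1.291 = 1.291 mol
V(H2) = nRT/P = 1.291 × 8.314 × 441 / 320 = 14.79 L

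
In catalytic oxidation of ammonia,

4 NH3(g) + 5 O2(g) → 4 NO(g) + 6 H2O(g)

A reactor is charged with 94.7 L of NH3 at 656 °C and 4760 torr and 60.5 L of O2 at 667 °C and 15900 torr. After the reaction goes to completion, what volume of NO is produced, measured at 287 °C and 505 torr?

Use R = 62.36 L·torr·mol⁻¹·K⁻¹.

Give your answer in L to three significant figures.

n(NH3) = PV/RT = (4760 × 94.7) / (62.36 × 929.15) = 7.780 mol
n(O2) = PV/RT = (15900 × 60.5) / (62.36 × 940.15) = 16.41 mol
For 7.780 mol NH3, stoichiometry requires (5/4) × 7.780 = 9.725 mol O2; 16.41 mol is available, so NH3 is limiting.
n(NO) = (4/4) × 7.780 = 7.780 mol
V(NO) = nRT/P = 7.780 × 62.36 × 560.15 / 505 = 538.1 L

538 L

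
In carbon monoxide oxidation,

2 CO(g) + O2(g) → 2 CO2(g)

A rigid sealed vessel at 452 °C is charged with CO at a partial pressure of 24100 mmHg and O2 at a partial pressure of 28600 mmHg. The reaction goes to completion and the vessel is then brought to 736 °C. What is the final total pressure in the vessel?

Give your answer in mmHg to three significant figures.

Because the vessel is rigid and T is held at 452 °C, work the stoichiometry in partial pressures (P_i = n_iRT/V).
P(O2) required for 24100 mmHg of CO = (1/2) × 24100 = 12050 mmHg; available 28600 mmHg, so CO is limiting.
P(O2) remaining = 28600 − (1/2) × 24100 = 16550 mmHg
P(gaseous products) = (2)/2 × 24100 = 24100 mmHg
P_total at 452 °C = 16550 + 24100 = 40650 mmHg
Scaling to 736 °C: P = 40650 × 1009.15/725.15 = 56570 mmHg

56600 mmHg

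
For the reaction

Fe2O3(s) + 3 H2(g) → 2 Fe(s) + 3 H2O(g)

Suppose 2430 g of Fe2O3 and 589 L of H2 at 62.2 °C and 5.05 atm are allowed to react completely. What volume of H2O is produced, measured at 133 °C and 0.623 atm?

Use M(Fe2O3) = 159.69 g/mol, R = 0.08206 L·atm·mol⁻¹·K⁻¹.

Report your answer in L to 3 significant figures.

2440 L

n(Fe2O3) = 2430 / 159.69 = 15.22 mol
n(H2) = PV/RT = (5.05 × 589) / (0.08206 × 335.35) = 108.1 mol
For 15.22 mol Fe2O3, stoichiometry requires (3/1) × 15.22 = 45.66 mol H2; 108.1 mol is available, so Fe2O3 is limiting.
n(H2O) = (3/1) × 15.22 = 45.66 mol
V(H2O) = nRT/P = 45.66 × 0.08206 × 406.15 / 0.623 = 2443 L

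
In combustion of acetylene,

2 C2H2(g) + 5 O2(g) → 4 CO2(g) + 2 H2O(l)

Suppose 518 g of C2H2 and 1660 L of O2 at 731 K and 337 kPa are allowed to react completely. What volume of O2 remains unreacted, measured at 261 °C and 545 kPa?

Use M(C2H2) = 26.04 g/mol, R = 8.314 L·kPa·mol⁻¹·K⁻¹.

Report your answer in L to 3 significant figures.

345 L

n(C2H2) = 518 / 26.04 = 19.89 mol
n(O2) = PV/RT = (337 × 1660) / (8.314 × 731) = 92.05 mol
For 19.89 mol C2H2, stoichiometry requires (5/2) × 19.89 = 49.73 mol O2; 92.05 mol is available, so C2H2 is limiting.
n(O2) consumed = (5/2) × 19.89 = 49.73 mol; remaining = 92.05 − 49.73 = 42.32 mol
V(O2) = nRT/P = 42.32 × 8.314 × 534.15 / 545 = 344.8 L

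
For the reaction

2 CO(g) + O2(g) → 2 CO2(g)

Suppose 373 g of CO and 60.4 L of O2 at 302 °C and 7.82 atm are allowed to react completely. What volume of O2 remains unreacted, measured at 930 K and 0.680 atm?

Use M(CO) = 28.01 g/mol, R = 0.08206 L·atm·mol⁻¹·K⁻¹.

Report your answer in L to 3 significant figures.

376 L

n(CO) = 373 / 28.01 = 13.32 mol
n(O2) = PV/RT = (7.82 × 60.4) / (0.08206 × 575.15) = 10.01 mol
For 13.32 mol CO, stoichiometry requires (1/2) × 13.32 = 6.660 mol O2; 10.01 mol is available, so CO is limiting.
n(O2) consumed = (1/2) × 13.32 = 6.660 mol; remaining = 10.01 − 6.660 = 3.350 mol
V(O2) = nRT/P = 3.350 × 0.08206 × 930 / 0.680 = 376.0 L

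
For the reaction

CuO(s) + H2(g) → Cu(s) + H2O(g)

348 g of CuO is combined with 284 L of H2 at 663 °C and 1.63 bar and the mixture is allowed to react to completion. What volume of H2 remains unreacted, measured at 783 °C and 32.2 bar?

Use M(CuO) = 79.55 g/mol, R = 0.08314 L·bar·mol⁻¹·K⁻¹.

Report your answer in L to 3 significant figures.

4.29 L

n(CuO) = 348 / 79.55 = 4.375 mol
n(H2) = PV/RT = (1.63 × 284) / (0.08314 × 936.15) = 5.948 mol
For 4.375 mol CuO, stoichiometry requires (1/1) × 4.375 = 4.375 mol H2; 5.948 mol is available, so CuO is limiting.
n(H2) consumed = (1/1) × 4.375 = 4.375 mol; remaining = 5.948 − 4.375 = 1.573 mol
V(H2) = nRT/P = 1.573 × 0.08314 × 1056.15 / 32.2 = 4.290 L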